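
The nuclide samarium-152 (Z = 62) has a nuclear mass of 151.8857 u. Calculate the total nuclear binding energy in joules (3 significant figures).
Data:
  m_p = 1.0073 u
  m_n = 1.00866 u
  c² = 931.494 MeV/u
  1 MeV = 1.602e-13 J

2.01e-10 J

The nucleus contains 62 protons and 152 − 62 = 90 neutrons.
Mass of separated nucleons = 62(1.0073) + 90(1.00866) = 62.4526 + 90.77940 = 153.23200 u
Δm = 153.23200 − 151.8857 = 1.34630 u
Converting to energy: 1.34630 u × 931.494 MeV/u = 1254.07 MeV
In joules: 1254.07 MeV × 1.602e-13 J/MeV = 2.0090e-10 J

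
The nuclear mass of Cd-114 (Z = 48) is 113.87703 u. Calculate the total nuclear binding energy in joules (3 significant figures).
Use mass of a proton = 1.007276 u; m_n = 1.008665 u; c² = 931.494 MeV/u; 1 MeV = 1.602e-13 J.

With 48 protons and 66 neutrons (A = 114):
Mass of separated nucleons = 48(1.007276) + 66(1.008665) = 48.349248 + 66.571890 = 114.921138 u
The mass defect is 114.921138 − 113.87703 = 1.044108 u.
Converting to energy: 1.044108 u × 931.494 MeV/u = 972.580 MeV
In joules: 972.580 MeV × 1.602e-13 J/MeV = 1.5581e-10 J

1.56e-10 J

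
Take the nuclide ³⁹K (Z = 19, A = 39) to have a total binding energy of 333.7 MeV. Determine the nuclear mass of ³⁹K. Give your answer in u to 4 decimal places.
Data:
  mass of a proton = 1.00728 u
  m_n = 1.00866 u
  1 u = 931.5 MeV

38.9533 u

Mass defect = 333.7 MeV / (931.5 MeV/u) = 0.358239 u
Constituent mass = 19(1.00728) + 20(1.00866) = 39.31152 u
Nuclear mass = 39.31152 − 0.358239 = 38.953281 u ≈ 38.9533 u (to 4 decimal places)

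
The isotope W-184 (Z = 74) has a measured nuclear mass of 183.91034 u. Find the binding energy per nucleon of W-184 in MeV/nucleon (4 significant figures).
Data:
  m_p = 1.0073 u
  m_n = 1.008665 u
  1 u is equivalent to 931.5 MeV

8.014 MeV/nucleon

Mass of separated nucleons = 74(1.0073) + 110(1.008665) = 74.5402 + 110.953150 = 185.493350 u
The mass defect is 185.493350 − 183.91034 = 1.583010 u.
Converting to energy: 1.583010 u × 931.5 MeV/u = 1474.57 MeV
BE/A = 1474.57 MeV / 184 = 8.014 MeV/nucleon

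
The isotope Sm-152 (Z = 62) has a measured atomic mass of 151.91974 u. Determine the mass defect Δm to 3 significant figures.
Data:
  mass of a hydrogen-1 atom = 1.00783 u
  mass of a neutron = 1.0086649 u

1.35 u

The nucleus contains 62 protons and 152 − 62 = 90 neutrons.
Σm = 62·m(¹H) + 90·m_n = 62.48546 + 90.7798410 = 153.2653010 u
Mass defect Δm = 153.2653010 − 151.91974 = 1.3455610 u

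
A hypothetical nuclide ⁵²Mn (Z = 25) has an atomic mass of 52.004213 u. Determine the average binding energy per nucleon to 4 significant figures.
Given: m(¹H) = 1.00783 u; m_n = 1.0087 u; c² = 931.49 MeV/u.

7.639 MeV/nucleon

Mass of separated nucleons = 25(1.00783) + 27(1.0087) = 25.19575 + 27.2349 = 52.43065 u
Mass defect Δm = 52.43065 − 52.004213 = 0.426437 u
Binding energy = Δm·c² = 0.426437 × 931.49 MeV/u = 397.222 MeV
Per nucleon: 397.222 / 52 = 7.639 MeV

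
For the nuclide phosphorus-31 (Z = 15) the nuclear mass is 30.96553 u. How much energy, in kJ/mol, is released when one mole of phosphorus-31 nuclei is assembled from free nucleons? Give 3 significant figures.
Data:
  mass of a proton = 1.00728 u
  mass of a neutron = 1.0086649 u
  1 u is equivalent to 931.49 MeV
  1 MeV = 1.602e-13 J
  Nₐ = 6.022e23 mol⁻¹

2.54e+10 kJ/mol

With 15 protons and 16 neutrons (A = 31):
Σm = 15·m_p + 16·m_n = 15.10920 + 16.1386384 = 31.2478384 u
Mass defect Δm = 31.2478384 − 30.96553 = 0.2823084 u
Binding energy = Δm·c² = 0.2823084 × 931.49 MeV/u = 262.967 MeV
Per nucleus in joules: 262.967 MeV × 1.602e-13 J/MeV = 4.2127e-11 J
Per mole: 4.2127e-11 J × 6.022e23 mol⁻¹ = 2.5369e+13 J/mol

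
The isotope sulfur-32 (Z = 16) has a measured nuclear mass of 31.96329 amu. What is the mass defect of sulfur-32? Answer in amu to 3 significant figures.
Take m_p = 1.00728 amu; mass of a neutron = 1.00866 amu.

With 16 protons and 16 neutrons (A = 32):
Total constituent mass: 16 × 1.00728 + 16 × 1.00866 = 32.25504 amu
Mass defect Δm = 32.25504 − 31.96329 = 0.29175 amu

0.292 amu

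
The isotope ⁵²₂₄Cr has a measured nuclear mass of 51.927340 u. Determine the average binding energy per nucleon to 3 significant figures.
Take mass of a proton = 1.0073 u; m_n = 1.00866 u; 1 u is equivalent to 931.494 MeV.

8.78 MeV/nucleon

Z = 24, so N = A − Z = 52 − 24 = 28.
Mass of separated nucleons = 24(1.0073) + 28(1.00866) = 24.1752 + 28.24248 = 52.41768 u
The mass defect is 52.41768 − 51.927340 = 0.490340 u.
Converting to energy: 0.490340 u × 931.494 MeV/u = 456.749 MeV
BE/A = 456.749 MeV / 52 = 8.784 MeV/nucleon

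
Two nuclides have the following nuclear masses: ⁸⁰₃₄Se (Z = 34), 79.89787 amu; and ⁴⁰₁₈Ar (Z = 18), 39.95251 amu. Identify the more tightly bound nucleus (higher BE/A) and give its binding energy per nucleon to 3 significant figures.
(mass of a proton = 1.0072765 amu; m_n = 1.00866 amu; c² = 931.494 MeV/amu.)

⁸⁰₃₄Se: Σm = 34(1.0072765) + 46(1.00866) = 80.6457610 amu; Δm = 0.7478910 amu; E_B = 696.66 MeV; E_B/A = 8.708 MeV
⁴⁰₁₈Ar: Σm = 18(1.0072765) + 22(1.00866) = 40.3214970 amu; Δm = 0.3689870 amu; E_B = 343.71 MeV; E_B/A = 8.593 MeV
⁸⁰₃₄Se has the higher binding energy per nucleon, so it is the more tightly bound nucleus.

⁸⁰₃₄Se; 8.71 MeV/nucleon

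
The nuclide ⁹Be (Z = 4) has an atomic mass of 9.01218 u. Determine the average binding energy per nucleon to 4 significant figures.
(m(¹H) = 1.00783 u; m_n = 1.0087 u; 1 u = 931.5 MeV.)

6.483 MeV/nucleon

The nucleus contains 4 protons and 9 − 4 = 5 neutrons.
Mass of separated nucleons = 4(1.00783) + 5(1.0087) = 4.03132 + 5.0435 = 9.07482 u
The mass defect is 9.07482 − 9.01218 = 0.06264 u.
Converting to energy: 0.06264 u × 931.5 MeV/u = 58.3492 MeV
Per nucleon: 58.3492 / 9 = 6.483 MeV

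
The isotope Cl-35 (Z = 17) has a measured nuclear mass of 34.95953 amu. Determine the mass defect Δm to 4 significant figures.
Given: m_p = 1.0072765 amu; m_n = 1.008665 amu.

Z = 17, so N = A − Z = 35 − 17 = 18.
Mass of separated nucleons = 17(1.0072765) + 18(1.008665) = 17.1237005 + 18.155970 = 35.2796705 amu
Mass defect Δm = 35.2796705 − 34.95953 = 0.3201405 amu

0.3201 amu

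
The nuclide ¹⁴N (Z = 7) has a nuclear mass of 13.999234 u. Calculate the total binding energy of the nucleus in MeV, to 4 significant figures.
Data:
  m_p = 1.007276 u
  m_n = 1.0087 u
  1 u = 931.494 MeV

104.9 MeV

With 7 protons and 7 neutrons (A = 14):
Σm = 7·m_p + 7·m_n = 7.050932 + 7.0609 = 14.111832 u
Mass defect Δm = 14.111832 − 13.999234 = 0.112598 u
E_B = 0.112598 × 931.494 = 104.884 MeV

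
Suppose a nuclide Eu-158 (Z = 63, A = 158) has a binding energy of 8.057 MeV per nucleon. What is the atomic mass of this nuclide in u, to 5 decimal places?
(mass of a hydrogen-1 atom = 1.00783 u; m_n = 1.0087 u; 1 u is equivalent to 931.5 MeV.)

157.95317 u

Total binding energy = 158 × 8.057 = 1273.006 MeV
Mass defect = 1273.006 MeV / (931.5 MeV/u) = 1.3666194 u
Constituent mass = 63(1.00783) + 95(1.0087) = 159.31979 u
Atomic mass = 159.31979 − 1.3666194 = 157.9531706 u ≈ 157.95317 u (to 5 decimal places)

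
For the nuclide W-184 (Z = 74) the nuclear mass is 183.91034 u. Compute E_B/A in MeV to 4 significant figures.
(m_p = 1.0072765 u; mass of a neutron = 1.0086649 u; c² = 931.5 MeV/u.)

Z = 74, so N = A − Z = 184 − 74 = 110.
Total constituent mass: 74 × 1.0072765 + 110 × 1.0086649 = 185.4916000 u
Δm = 185.4916000 − 183.91034 = 1.5812600 u
E_B = 1.5812600 × 931.5 = 1472.94 MeV
BE/A = 1472.94 MeV / 184 = 8.005 MeV/nucleon

8.005 MeV/nucleon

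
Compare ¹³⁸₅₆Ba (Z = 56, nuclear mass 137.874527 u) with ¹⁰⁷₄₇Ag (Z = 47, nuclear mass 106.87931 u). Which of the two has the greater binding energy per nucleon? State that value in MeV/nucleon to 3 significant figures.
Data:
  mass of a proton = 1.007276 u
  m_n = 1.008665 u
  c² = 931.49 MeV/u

¹³⁸₅₆Ba: Σm = 56(1.007276) + 82(1.008665) = 139.117986 u; Δm = 1.243459 u; E_B = 1158.3 MeV; E_B/A = 8.393 MeV
¹⁰⁷₄₇Ag: Σm = 47(1.007276) + 60(1.008665) = 107.861872 u; Δm = 0.982562 u; E_B = 915.25 MeV; E_B/A = 8.554 MeV
¹⁰⁷₄₇Ag has the higher binding energy per nucleon, so it is the more tightly bound nucleus.

¹⁰⁷₄₇Ag; 8.55 MeV/nucleon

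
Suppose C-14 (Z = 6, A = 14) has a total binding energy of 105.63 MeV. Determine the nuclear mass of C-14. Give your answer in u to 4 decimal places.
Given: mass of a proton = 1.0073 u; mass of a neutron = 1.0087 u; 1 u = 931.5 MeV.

Mass defect = 105.63 MeV / (931.5 MeV/u) = 0.113398 u
Constituent mass = 6(1.0073) + 8(1.0087) = 14.1134 u
Nuclear mass = 14.1134 − 0.113398 = 14.000002 u ≈ 14.0000 u (to 4 decimal places)

14.0000 u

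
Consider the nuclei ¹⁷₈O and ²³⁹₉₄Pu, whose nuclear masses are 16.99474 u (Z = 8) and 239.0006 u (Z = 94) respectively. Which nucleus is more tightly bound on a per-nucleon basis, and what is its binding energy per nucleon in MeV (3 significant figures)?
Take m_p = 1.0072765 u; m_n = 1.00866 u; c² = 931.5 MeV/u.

¹⁷₈O: Σm = 8(1.0072765) + 9(1.00866) = 17.1361520 u; Δm = 0.1414120 u; E_B = 131.73 MeV; E_B/A = 7.749 MeV
²³⁹₉₄Pu: Σm = 94(1.0072765) + 145(1.00866) = 240.9396910 u; Δm = 1.9390910 u; E_B = 1806.3 MeV; E_B/A = 7.558 MeV
¹⁷₈O has the higher binding energy per nucleon, so it is the more tightly bound nucleus.

¹⁷₈O; 7.75 MeV/nucleon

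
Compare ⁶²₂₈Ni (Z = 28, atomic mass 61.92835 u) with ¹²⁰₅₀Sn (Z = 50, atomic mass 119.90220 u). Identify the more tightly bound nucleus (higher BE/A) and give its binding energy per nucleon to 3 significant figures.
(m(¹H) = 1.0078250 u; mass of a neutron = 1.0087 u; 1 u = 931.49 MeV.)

⁶²₂₈Ni; 8.81 MeV/nucleon

⁶²₂₈Ni: Σm = 28(1.0078250) + 34(1.0087) = 62.5149000 u; Δm = 0.5865500 u; E_B = 546.37 MeV; E_B/A = 8.812 MeV
¹²⁰₅₀Sn: Σm = 50(1.0078250) + 70(1.0087) = 121.0002500 u; Δm = 1.0980500 u; E_B = 1022.82 MeV; E_B/A = 8.524 MeV
⁶²₂₈Ni has the higher binding energy per nucleon, so it is the more tightly bound nucleus.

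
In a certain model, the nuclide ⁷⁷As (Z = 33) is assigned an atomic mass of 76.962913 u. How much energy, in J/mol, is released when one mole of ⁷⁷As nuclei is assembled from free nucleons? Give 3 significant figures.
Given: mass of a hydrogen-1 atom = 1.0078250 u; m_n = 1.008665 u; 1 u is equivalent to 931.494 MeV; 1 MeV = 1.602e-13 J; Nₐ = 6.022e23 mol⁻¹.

6.08e+13 J/mol

Σm = 33·m(¹H) + 44·m_n = 33.2582250 + 44.381260 = 77.6394850 u
Mass defect Δm = 77.6394850 − 76.962913 = 0.6765720 u
Converting to energy: 0.6765720 u × 931.494 MeV/u = 630.223 MeV
Per nucleus in joules: 630.223 MeV × 1.602e-13 J/MeV = 1.0096e-10 J
Per mole: 1.0096e-10 J × 6.022e23 mol⁻¹ = 6.0798e+13 J/mol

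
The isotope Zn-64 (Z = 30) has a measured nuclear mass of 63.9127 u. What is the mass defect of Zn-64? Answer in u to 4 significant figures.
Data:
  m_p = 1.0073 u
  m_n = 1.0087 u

Mass of separated nucleons = 30(1.0073) + 34(1.0087) = 30.2190 + 34.2958 = 64.5148 u
Mass defect Δm = 64.5148 − 63.9127 = 0.6021 u

0.6021 u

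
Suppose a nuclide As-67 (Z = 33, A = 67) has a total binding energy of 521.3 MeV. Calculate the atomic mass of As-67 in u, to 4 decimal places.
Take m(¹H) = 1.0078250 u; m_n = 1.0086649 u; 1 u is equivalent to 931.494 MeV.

66.9932 u

Mass defect = 521.3 MeV / (931.494 MeV/u) = 0.559639 u
Constituent mass = 33(1.0078250) + 34(1.0086649) = 67.5528316 u
Atomic mass = 67.5528316 − 0.559639 = 66.9931926 u ≈ 66.9932 u (to 4 decimal places)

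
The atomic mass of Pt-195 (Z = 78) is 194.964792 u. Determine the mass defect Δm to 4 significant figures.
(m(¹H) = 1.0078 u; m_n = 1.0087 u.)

1.662 u

Σm = 78·m(¹H) + 117·m_n = 78.6084 + 118.0179 = 196.6263 u
Mass defect Δm = 196.6263 − 194.964792 = 1.661508 u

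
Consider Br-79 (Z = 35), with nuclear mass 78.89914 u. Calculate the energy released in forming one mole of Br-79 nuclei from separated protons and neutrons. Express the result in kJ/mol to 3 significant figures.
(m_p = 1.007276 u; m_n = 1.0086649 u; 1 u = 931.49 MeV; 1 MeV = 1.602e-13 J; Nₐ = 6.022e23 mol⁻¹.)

6.62e+10 kJ/mol

With 35 protons and 44 neutrons (A = 79):
Σm = 35·m_p + 44·m_n = 35.254660 + 44.3812556 = 79.6359156 u
Δm = 79.6359156 − 78.89914 = 0.7367756 u
Converting to energy: 0.7367756 u × 931.49 MeV/u = 686.299 MeV
Per nucleus in joules: 686.299 MeV × 1.602e-13 J/MeV = 1.0995e-10 J
Per mole: 1.0995e-10 J × 6.022e23 mol⁻¹ = 6.6212e+13 J/mol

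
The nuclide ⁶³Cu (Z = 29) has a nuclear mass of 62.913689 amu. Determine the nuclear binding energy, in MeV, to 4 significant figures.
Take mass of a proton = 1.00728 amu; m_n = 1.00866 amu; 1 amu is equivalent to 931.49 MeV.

551.3 MeV

Mass of separated nucleons = 29(1.00728) + 34(1.00866) = 29.21112 + 34.29444 = 63.50556 amu
Δm = 63.50556 − 62.913689 = 0.591871 amu
Converting to energy: 0.591871 amu × 931.49 MeV/amu = 551.322 MeV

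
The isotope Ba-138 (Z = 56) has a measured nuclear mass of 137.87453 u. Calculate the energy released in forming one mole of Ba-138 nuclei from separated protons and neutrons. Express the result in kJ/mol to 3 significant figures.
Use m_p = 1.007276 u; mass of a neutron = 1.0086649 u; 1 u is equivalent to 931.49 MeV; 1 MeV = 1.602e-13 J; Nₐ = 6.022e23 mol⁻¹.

1.12e+11 kJ/mol

Z = 56, so N = A − Z = 138 − 56 = 82.
Σm = 56·m_p + 82·m_n = 56.407456 + 82.7105218 = 139.1179778 u
The mass defect is 139.1179778 − 137.87453 = 1.2434478 u.
Binding energy = Δm·c² = 1.2434478 × 931.49 MeV/u = 1158.26 MeV
Per nucleus in joules: 1158.26 MeV × 1.602e-13 J/MeV = 1.8555e-10 J
Per mole: 1.8555e-10 J × 6.022e23 mol⁻¹ = 1.1174e+14 J/mol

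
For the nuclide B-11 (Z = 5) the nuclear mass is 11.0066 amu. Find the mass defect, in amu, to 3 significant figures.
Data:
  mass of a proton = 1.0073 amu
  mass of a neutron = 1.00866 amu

With 5 protons and 6 neutrons (A = 11):
Σm = 5·m_p + 6·m_n = 5.0365 + 6.05196 = 11.08846 amu
Mass defect Δm = 11.08846 − 11.0066 = 0.08186 amu

0.0819 amu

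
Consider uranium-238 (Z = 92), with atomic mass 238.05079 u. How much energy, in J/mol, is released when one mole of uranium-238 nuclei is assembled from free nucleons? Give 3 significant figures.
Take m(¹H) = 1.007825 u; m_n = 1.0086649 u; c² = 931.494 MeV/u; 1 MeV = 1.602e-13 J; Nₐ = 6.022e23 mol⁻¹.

With 92 protons and 146 neutrons (A = 238):
Mass of separated nucleons = 92(1.007825) + 146(1.0086649) = 92.719900 + 147.2650754 = 239.9849754 u
Δm = 239.9849754 − 238.05079 = 1.9341854 u
Binding energy = Δm·c² = 1.9341854 × 931.494 MeV/u = 1801.68 MeV
Per nucleus in joules: 1801.68 MeV × 1.602e-13 J/MeV = 2.8863e-10 J
Per mole: 2.8863e-10 J × 6.022e23 mol⁻¹ = 1.7381e+14 J/mol

1.74e+14 J/mol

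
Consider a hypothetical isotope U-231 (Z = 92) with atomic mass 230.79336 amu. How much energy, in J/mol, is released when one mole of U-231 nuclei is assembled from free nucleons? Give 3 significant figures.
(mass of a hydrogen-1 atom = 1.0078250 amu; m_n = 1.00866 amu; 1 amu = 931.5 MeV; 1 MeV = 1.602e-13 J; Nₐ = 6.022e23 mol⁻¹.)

The nucleus contains 92 protons and 231 − 92 = 139 neutrons.
Mass of separated nucleons = 92(1.0078250) + 139(1.00866) = 92.7199000 + 140.20374 = 232.9236400 amu
Mass defect Δm = 232.9236400 − 230.79336 = 2.1302800 amu
Converting to energy: 2.1302800 amu × 931.5 MeV/amu = 1984.36 MeV
Per nucleus in joules: 1984.36 MeV × 1.602e-13 J/MeV = 3.1789e-10 J
Per mole: 3.1789e-10 J × 6.022e23 mol⁻¹ = 1.9143e+14 J/mol

1.91e+14 J/mol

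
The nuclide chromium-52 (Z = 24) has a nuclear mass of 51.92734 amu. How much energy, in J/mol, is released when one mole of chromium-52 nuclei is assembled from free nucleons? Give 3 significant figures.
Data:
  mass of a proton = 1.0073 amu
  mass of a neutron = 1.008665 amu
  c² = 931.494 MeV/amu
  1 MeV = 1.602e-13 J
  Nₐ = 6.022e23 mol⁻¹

Mass of separated nucleons = 24(1.0073) + 28(1.008665) = 24.1752 + 28.242620 = 52.417820 amu
The mass defect is 52.417820 − 51.92734 = 0.490480 amu.
E_B = 0.490480 × 931.494 = 456.879 MeV
Per nucleus in joules: 456.879 MeV × 1.602e-13 J/MeV = 7.3192e-11 J
Per mole: 7.3192e-11 J × 6.022e23 mol⁻¹ = 4.4076e+13 J/mol

4.41e+13 J/mol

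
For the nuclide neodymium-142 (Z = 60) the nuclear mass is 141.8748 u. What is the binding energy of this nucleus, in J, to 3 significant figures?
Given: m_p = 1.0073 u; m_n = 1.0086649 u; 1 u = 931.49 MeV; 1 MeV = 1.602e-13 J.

Z = 60, so N = A − Z = 142 − 60 = 82.
Σm = 60·m_p + 82·m_n = 60.4380 + 82.7105218 = 143.1485218 u
Δm = 143.1485218 − 141.8748 = 1.2737218 u
Converting to energy: 1.2737218 u × 931.49 MeV/u = 1186.46 MeV
In joules: 1186.46 MeV × 1.602e-13 J/MeV = 1.9007e-10 J

1.90e-10 J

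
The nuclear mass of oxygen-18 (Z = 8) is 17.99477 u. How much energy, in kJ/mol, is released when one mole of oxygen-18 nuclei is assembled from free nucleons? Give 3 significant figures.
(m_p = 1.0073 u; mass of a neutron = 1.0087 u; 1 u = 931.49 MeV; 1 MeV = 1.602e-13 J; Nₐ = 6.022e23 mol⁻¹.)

Z = 8, so N = A − Z = 18 − 8 = 10.
Total constituent mass: 8 × 1.0073 + 10 × 1.0087 = 18.1454 u
Δm = 18.1454 − 17.99477 = 0.15063 u
E_B = 0.15063 × 931.49 = 140.310 MeV
Per nucleus in joules: 140.310 MeV × 1.602e-13 J/MeV = 2.2478e-11 J
Per mole: 2.2478e-11 J × 6.022e23 mol⁻¹ = 1.3536e+13 J/mol

1.35e+10 kJ/mol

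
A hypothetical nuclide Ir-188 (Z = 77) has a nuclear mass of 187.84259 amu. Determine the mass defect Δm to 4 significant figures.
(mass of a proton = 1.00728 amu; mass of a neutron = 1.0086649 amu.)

1.680 amu

The nucleus contains 77 protons and 188 − 77 = 111 neutrons.
Total constituent mass: 77 × 1.00728 + 111 × 1.0086649 = 189.5223639 amu
Mass defect Δm = 189.5223639 − 187.84259 = 1.6797739 amu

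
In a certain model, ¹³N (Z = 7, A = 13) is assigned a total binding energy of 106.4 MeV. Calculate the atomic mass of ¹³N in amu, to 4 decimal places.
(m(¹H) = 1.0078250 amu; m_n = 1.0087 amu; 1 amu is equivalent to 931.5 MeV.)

Mass defect = 106.4 MeV / (931.5 MeV/amu) = 0.114224 amu
Constituent mass = 7(1.0078250) + 6(1.0087) = 13.1069750 amu
Atomic mass = 13.1069750 − 0.114224 = 12.9927510 amu ≈ 12.9928 amu (to 4 decimal places)

12.9928 amu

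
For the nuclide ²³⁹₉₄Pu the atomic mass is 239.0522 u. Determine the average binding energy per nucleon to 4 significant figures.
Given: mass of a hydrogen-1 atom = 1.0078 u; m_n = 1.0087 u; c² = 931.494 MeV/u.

Σm = 94·m(¹H) + 145·m_n = 94.7332 + 146.2615 = 240.9947 u
The mass defect is 240.9947 − 239.0522 = 1.9425 u.
Binding energy = Δm·c² = 1.9425 × 931.494 MeV/u = 1809.43 MeV
BE/A = 1809.43 MeV / 239 = 7.571 MeV/nucleon

7.571 MeV/nucleon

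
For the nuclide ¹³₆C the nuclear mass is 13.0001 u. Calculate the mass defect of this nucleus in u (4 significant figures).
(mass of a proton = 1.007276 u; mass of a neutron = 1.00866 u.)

0.1042 u

Σm = 6·m_p + 7·m_n = 6.043656 + 7.06062 = 13.104276 u
Δm = 13.104276 − 13.0001 = 0.104176 u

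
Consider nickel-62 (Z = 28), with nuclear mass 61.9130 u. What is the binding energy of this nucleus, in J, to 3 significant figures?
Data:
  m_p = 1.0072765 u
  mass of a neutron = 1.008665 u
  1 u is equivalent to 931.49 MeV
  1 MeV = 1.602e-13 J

The nucleus contains 28 protons and 62 − 28 = 34 neutrons.
Mass of separated nucleons = 28(1.0072765) + 34(1.008665) = 28.2037420 + 34.294610 = 62.4983520 u
Mass defect Δm = 62.4983520 − 61.9130 = 0.5853520 u
Converting to energy: 0.5853520 u × 931.49 MeV/u = 545.250 MeV
In joules: 545.250 MeV × 1.602e-13 J/MeV = 8.7349e-11 J

8.73e-11 J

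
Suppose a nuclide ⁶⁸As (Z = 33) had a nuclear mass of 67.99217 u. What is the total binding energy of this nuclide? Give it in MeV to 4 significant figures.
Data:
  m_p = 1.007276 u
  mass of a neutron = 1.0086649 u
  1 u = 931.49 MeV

513.4 MeV

The nucleus contains 33 protons and 68 − 33 = 35 neutrons.
Mass of separated nucleons = 33(1.007276) + 35(1.0086649) = 33.240108 + 35.3032715 = 68.5433795 u
Mass defect Δm = 68.5433795 − 67.99217 = 0.5512095 u
E_B = 0.5512095 × 931.49 = 513.446 MeV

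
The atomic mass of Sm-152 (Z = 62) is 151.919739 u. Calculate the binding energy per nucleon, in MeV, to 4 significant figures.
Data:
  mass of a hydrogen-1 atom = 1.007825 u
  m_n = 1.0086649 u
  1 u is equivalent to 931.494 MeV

8.244 MeV/nucleon

Total constituent mass: 62 × 1.007825 + 90 × 1.0086649 = 153.2649910 u
Δm = 153.2649910 − 151.919739 = 1.3452520 u
E_B = 1.3452520 × 931.494 = 1253.09 MeV
BE/A = 1253.09 MeV / 152 = 8.244 MeV/nucleon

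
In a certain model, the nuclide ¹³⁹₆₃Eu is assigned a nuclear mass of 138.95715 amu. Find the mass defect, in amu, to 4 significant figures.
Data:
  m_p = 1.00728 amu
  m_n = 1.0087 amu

With 63 protons and 76 neutrons (A = 139):
Σm = 63·m_p + 76·m_n = 63.45864 + 76.6612 = 140.11984 amu
Mass defect Δm = 140.11984 − 138.95715 = 1.16269 amu

1.163 amu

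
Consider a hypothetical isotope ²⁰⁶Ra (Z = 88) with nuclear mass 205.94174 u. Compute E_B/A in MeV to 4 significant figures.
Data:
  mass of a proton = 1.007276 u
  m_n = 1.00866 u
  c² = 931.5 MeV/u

Σm = 88·m_p + 118·m_n = 88.640288 + 119.02188 = 207.662168 u
Mass defect Δm = 207.662168 − 205.94174 = 1.720428 u
Binding energy = Δm·c² = 1.720428 × 931.5 MeV/u = 1602.58 MeV
BE/A = 1602.58 MeV / 206 = 7.780 MeV/nucleon

7.780 MeV/nucleon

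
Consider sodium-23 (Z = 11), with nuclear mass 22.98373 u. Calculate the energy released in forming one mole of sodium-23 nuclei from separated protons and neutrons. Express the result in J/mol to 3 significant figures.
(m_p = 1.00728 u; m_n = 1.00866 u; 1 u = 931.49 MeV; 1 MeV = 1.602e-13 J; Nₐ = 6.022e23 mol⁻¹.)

1.80e+13 J/mol

The nucleus contains 11 protons and 23 − 11 = 12 neutrons.
Total constituent mass: 11 × 1.00728 + 12 × 1.00866 = 23.18400 u
The mass defect is 23.18400 − 22.98373 = 0.20027 u.
Binding energy = Δm·c² = 0.20027 × 931.49 MeV/u = 186.550 MeV
Per nucleus in joules: 186.550 MeV × 1.602e-13 J/MeV = 2.9885e-11 J
Per mole: 2.9885e-11 J × 6.022e23 mol⁻¹ = 1.7997e+13 J/mol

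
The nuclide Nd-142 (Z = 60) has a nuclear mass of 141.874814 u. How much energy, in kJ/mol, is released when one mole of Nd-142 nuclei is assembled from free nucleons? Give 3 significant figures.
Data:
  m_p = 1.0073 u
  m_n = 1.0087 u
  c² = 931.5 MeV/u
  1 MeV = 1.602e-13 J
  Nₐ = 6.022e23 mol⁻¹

With 60 protons and 82 neutrons (A = 142):
Σm = 60·m_p + 82·m_n = 60.4380 + 82.7134 = 143.1514 u
Mass defect Δm = 143.1514 − 141.874814 = 1.276586 u
Binding energy = Δm·c² = 1.276586 × 931.5 MeV/u = 1189.14 MeV
Per nucleus in joules: 1189.14 MeV × 1.602e-13 J/MeV = 1.9050e-10 J
Per mole: 1.9050e-10 J × 6.022e23 mol⁻¹ = 1.1472e+14 J/mol

1.15e+11 kJ/mol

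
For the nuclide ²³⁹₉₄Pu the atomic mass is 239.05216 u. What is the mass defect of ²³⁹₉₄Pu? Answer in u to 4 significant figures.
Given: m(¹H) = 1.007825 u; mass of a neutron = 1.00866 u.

With 94 protons and 145 neutrons (A = 239):
Σm = 94·m(¹H) + 145·m_n = 94.735550 + 146.25570 = 240.991250 u
Mass defect Δm = 240.991250 − 239.05216 = 1.939090 u

1.939 u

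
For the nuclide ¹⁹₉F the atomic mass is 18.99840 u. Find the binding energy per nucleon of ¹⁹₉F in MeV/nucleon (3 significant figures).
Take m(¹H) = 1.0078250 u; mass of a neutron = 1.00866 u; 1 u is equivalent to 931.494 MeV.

7.78 MeV/nucleon

With 9 protons and 10 neutrons (A = 19):
Mass of separated nucleons = 9(1.0078250) + 10(1.00866) = 9.0704250 + 10.08660 = 19.1570250 u
Mass defect Δm = 19.1570250 − 18.99840 = 0.1586250 u
Binding energy = Δm·c² = 0.1586250 × 931.494 MeV/u = 147.758 MeV
BE/A = 147.758 MeV / 19 = 7.777 MeV/nucleon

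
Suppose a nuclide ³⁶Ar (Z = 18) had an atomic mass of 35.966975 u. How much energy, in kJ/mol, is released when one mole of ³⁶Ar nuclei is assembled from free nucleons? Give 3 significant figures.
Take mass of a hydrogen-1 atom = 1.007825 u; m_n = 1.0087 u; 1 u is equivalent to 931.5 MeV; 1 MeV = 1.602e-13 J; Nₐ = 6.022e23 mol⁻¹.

Σm = 18·m(¹H) + 18·m_n = 18.140850 + 18.1566 = 36.297450 u
Mass defect Δm = 36.297450 − 35.966975 = 0.330475 u
Binding energy = Δm·c² = 0.330475 × 931.5 MeV/u = 307.837 MeV
Per nucleus in joules: 307.837 MeV × 1.602e-13 J/MeV = 4.9315e-11 J
Per mole: 4.9315e-11 J × 6.022e23 mol⁻¹ = 2.9697e+13 J/mol

2.97e+10 kJ/mol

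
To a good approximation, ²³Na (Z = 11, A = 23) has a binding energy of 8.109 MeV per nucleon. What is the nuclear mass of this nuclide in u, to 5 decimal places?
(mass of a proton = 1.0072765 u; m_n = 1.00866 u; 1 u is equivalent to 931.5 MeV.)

Total binding energy = 23 × 8.109 = 186.507 MeV
Mass defect = 186.507 MeV / (931.5 MeV/u) = 0.2002222 u
Constituent mass = 11(1.0072765) + 12(1.00866) = 23.1839615 u
Nuclear mass = 23.1839615 − 0.2002222 = 22.9837393 u ≈ 22.98374 u (to 5 decimal places)

22.98374 u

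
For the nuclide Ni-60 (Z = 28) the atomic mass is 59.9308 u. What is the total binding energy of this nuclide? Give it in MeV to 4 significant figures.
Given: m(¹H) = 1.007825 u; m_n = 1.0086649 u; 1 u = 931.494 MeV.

526.8 MeV

Z = 28, so N = A − Z = 60 − 28 = 32.
Total constituent mass: 28 × 1.007825 + 32 × 1.0086649 = 60.4963768 u
The mass defect is 60.4963768 − 59.9308 = 0.5655768 u.
Converting to energy: 0.5655768 u × 931.494 MeV/u = 526.831 MeV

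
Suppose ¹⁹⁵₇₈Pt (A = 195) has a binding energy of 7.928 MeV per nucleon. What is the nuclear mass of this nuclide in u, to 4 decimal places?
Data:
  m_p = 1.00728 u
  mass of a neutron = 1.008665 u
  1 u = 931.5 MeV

Total binding energy = 195 × 7.928 = 1545.960 MeV
Mass defect = 1545.960 MeV / (931.5 MeV/u) = 1.659646 u
Constituent mass = 78(1.00728) + 117(1.008665) = 196.581645 u
Nuclear mass = 196.581645 − 1.659646 = 194.921999 u ≈ 194.9220 u (to 4 decimal places)

194.9220 u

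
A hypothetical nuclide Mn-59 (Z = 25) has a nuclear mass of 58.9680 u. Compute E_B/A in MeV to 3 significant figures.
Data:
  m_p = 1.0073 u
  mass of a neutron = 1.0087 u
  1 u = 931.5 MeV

Mass of separated nucleons = 25(1.0073) + 34(1.0087) = 25.1825 + 34.2958 = 59.4783 u
The mass defect is 59.4783 − 58.9680 = 0.5103 u.
Binding energy = Δm·c² = 0.5103 × 931.5 MeV/u = 475.344 MeV
Per nucleon: 475.344 / 59 = 8.057 MeV

8.06 MeV/nucleon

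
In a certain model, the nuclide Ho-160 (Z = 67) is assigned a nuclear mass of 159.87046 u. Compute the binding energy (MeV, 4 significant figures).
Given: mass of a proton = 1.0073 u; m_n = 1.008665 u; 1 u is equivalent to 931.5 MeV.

1327 MeV

The nucleus contains 67 protons and 160 − 67 = 93 neutrons.
Total constituent mass: 67 × 1.0073 + 93 × 1.008665 = 161.294945 u
Δm = 161.294945 − 159.87046 = 1.424485 u
Binding energy = Δm·c² = 1.424485 × 931.5 MeV/u = 1326.91 MeV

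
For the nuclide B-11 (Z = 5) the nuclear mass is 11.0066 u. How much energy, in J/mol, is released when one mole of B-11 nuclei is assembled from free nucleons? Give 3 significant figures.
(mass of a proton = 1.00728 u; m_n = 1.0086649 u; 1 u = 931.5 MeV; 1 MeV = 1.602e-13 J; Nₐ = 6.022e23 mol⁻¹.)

Mass of separated nucleons = 5(1.00728) + 6(1.0086649) = 5.03640 + 6.0519894 = 11.0883894 u
The mass defect is 11.0883894 − 11.0066 = 0.0817894 u.
Binding energy = Δm·c² = 0.0817894 × 931.5 MeV/u = 76.1868 MeV
Per nucleus in joules: 76.1868 MeV × 1.602e-13 J/MeV = 1.2205e-11 J
Per mole: 1.2205e-11 J × 6.022e23 mol⁻¹ = 7.3499e+12 J/mol

7.35e+12 J/mol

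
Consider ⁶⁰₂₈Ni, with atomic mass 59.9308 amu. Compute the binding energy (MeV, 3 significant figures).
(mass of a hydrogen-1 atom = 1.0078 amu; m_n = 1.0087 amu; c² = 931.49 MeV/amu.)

The nucleus contains 28 protons and 60 − 28 = 32 neutrons.
Mass of separated nucleons = 28(1.0078) + 32(1.0087) = 28.2184 + 32.2784 = 60.4968 amu
Mass defect Δm = 60.4968 − 59.9308 = 0.5660 amu
Binding energy = Δm·c² = 0.5660 × 931.49 MeV/amu = 527.223 MeV

527 MeV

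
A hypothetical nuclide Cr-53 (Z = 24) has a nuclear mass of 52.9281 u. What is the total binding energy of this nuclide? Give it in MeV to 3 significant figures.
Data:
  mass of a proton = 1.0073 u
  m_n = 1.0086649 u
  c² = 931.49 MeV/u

464 MeV

Total constituent mass: 24 × 1.0073 + 29 × 1.0086649 = 53.4264821 u
The mass defect is 53.4264821 − 52.9281 = 0.4983821 u.
Converting to energy: 0.4983821 u × 931.49 MeV/u = 464.238 MeV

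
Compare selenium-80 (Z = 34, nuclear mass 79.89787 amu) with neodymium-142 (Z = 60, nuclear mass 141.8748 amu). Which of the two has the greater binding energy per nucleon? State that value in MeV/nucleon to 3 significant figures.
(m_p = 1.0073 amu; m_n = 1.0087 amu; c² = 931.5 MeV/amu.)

selenium-80: Σm = 34(1.0073) + 46(1.0087) = 80.6484 amu; Δm = 0.75053 amu; E_B = 699.12 MeV; E_B/A = 8.739 MeV
neodymium-142: Σm = 60(1.0073) + 82(1.0087) = 143.1514 amu; Δm = 1.2766 amu; E_B = 1189.15 MeV; E_B/A = 8.374 MeV
selenium-80 has the higher binding energy per nucleon, so it is the more tightly bound nucleus.

selenium-80; 8.74 MeV/nucleon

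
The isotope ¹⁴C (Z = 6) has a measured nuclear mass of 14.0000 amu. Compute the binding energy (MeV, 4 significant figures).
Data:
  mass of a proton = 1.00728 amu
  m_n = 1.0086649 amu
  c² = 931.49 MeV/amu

105.3 MeV

With 6 protons and 8 neutrons (A = 14):
Σm = 6·m_p + 8·m_n = 6.04368 + 8.0693192 = 14.1129992 amu
The mass defect is 14.1129992 − 14.0000 = 0.1129992 amu.
Binding energy = Δm·c² = 0.1129992 × 931.49 MeV/amu = 105.258 MeV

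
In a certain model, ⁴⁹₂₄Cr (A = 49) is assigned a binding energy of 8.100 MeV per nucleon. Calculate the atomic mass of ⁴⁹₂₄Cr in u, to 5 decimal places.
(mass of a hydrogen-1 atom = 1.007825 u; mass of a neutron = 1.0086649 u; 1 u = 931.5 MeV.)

48.97834 u

Total binding energy = 49 × 8.100 = 396.900 MeV
Mass defect = 396.900 MeV / (931.5 MeV/u) = 0.4260870 u
Constituent mass = 24(1.007825) + 25(1.0086649) = 49.4044225 u
Atomic mass = 49.4044225 − 0.4260870 = 48.9783355 u ≈ 48.97834 u (to 5 decimal places)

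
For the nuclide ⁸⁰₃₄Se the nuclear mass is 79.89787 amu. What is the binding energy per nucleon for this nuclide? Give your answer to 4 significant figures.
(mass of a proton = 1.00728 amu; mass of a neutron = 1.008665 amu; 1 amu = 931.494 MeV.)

8.712 MeV/nucleon

The nucleus contains 34 protons and 80 − 34 = 46 neutrons.
Σm = 34·m_p + 46·m_n = 34.24752 + 46.398590 = 80.646110 amu
Mass defect Δm = 80.646110 − 79.89787 = 0.748240 amu
Converting to energy: 0.748240 amu × 931.494 MeV/amu = 696.981 MeV
BE/A = 696.981 MeV / 80 = 8.712 MeV/nucleon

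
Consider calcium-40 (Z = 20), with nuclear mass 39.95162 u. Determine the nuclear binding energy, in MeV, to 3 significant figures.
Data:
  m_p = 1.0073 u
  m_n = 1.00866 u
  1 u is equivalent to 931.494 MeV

With 20 protons and 20 neutrons (A = 40):
Total constituent mass: 20 × 1.0073 + 20 × 1.00866 = 40.31920 u
The mass defect is 40.31920 − 39.95162 = 0.36758 u.
E_B = 0.36758 × 931.494 = 342.399 MeV

342 MeV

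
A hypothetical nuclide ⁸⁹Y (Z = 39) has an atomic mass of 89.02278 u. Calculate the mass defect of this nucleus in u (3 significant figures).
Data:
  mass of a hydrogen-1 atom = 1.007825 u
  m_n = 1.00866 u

0.715 u

Σm = 39·m(¹H) + 50·m_n = 39.305175 + 50.43300 = 89.738175 u
The mass defect is 89.738175 − 89.02278 = 0.715395 u.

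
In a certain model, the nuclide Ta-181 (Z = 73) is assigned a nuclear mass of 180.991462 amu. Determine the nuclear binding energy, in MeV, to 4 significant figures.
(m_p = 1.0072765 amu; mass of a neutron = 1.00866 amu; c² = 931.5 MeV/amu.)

1374 MeV

The nucleus contains 73 protons and 181 − 73 = 108 neutrons.
Total constituent mass: 73 × 1.0072765 + 108 × 1.00866 = 182.4664645 amu
The mass defect is 182.4664645 − 180.991462 = 1.4750025 amu.
Converting to energy: 1.4750025 amu × 931.5 MeV/amu = 1373.96 MeV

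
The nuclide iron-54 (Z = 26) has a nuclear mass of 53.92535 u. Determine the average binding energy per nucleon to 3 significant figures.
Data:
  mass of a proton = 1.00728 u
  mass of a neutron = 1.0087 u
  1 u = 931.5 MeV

8.75 MeV/nucleon

With 26 protons and 28 neutrons (A = 54):
Mass of separated nucleons = 26(1.00728) + 28(1.0087) = 26.18928 + 28.2436 = 54.43288 u
Mass defect Δm = 54.43288 − 53.92535 = 0.50753 u
Converting to energy: 0.50753 u × 931.5 MeV/u = 472.764 MeV
Per nucleon: 472.764 / 54 = 8.7549 MeV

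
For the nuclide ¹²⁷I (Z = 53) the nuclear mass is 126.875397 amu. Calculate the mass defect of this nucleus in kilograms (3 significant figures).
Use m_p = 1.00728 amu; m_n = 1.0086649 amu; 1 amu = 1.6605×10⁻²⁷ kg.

1.91e-27 kg

Z = 53, so N = A − Z = 127 − 53 = 74.
Σm = 53·m_p + 74·m_n = 53.38584 + 74.6412026 = 128.0270426 amu
Δm = 128.0270426 − 126.875397 = 1.1516456 amu
In SI units: 1.1516456 amu × 1.6605×10⁻²⁷ kg/amu = 1.9123e-27 kg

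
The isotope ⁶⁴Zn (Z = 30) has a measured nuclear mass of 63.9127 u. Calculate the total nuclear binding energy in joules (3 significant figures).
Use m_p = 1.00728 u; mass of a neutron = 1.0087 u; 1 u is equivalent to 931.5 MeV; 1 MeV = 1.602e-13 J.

8.98e-11 J

Z = 30, so N = A − Z = 64 − 30 = 34.
Total constituent mass: 30 × 1.00728 + 34 × 1.0087 = 64.51420 u
Mass defect Δm = 64.51420 − 63.9127 = 0.60150 u
E_B = 0.60150 × 931.5 = 560.297 MeV
In joules: 560.297 MeV × 1.602e-13 J/MeV = 8.9760e-11 J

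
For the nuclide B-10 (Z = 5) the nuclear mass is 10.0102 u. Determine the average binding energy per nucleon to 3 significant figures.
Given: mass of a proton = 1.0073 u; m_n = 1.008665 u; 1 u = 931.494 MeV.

6.49 MeV/nucleon

With 5 protons and 5 neutrons (A = 10):
Σm = 5·m_p + 5·m_n = 5.0365 + 5.043325 = 10.079825 u
Δm = 10.079825 − 10.0102 = 0.069625 u
Converting to energy: 0.069625 u × 931.494 MeV/u = 64.8553 MeV
BE/A = 64.8553 MeV / 10 = 6.486 MeV/nucleon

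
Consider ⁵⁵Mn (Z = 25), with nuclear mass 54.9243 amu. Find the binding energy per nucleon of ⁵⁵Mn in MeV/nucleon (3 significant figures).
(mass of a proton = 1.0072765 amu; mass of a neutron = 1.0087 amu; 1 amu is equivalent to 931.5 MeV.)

With 25 protons and 30 neutrons (A = 55):
Mass of separated nucleons = 25(1.0072765) + 30(1.0087) = 25.1819125 + 30.2610 = 55.4429125 amu
The mass defect is 55.4429125 − 54.9243 = 0.5186125 amu.
Binding energy = Δm·c² = 0.5186125 × 931.5 MeV/amu = 483.088 MeV
Dividing by A = 55 gives 8.783 MeV per nucleon.

8.78 MeV/nucleon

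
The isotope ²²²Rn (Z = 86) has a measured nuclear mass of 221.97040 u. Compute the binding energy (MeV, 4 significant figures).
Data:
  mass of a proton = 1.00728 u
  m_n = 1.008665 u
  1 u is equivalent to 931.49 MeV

1708 MeV

The nucleus contains 86 protons and 222 − 86 = 136 neutrons.
Mass of separated nucleons = 86(1.00728) + 136(1.008665) = 86.62608 + 137.178440 = 223.804520 u
Δm = 223.804520 − 221.97040 = 1.834120 u
E_B = 1.834120 × 931.49 = 1708.46 MeV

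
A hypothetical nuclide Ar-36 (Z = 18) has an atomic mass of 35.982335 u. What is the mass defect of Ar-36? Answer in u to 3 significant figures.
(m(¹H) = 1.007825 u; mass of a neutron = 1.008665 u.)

Z = 18, so N = A − Z = 36 − 18 = 18.
Total constituent mass: 18 × 1.007825 + 18 × 1.008665 = 36.296820 u
The mass defect is 36.296820 − 35.982335 = 0.314485 u.

0.314 u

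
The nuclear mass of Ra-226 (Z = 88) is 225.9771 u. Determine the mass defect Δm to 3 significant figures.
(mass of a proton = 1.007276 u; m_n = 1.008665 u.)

1.86 u

Mass of separated nucleons = 88(1.007276) + 138(1.008665) = 88.640288 + 139.195770 = 227.836058 u
The mass defect is 227.836058 − 225.9771 = 1.858958 u.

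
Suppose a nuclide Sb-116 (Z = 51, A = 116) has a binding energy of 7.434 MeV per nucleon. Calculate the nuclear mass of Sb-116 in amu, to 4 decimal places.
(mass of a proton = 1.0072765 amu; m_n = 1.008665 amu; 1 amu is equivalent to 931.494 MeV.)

116.0086 amu

Total binding energy = 116 × 7.434 = 862.344 MeV
Mass defect = 862.344 MeV / (931.494 MeV/amu) = 0.925764 amu
Constituent mass = 51(1.0072765) + 65(1.008665) = 116.9343265 amu
Nuclear mass = 116.9343265 − 0.925764 = 116.0085625 amu ≈ 116.0086 amu (to 4 decimal places)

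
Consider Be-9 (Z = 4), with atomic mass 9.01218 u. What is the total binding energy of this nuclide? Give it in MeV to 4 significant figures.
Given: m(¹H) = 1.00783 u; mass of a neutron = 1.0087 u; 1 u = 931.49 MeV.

Total constituent mass: 4 × 1.00783 + 5 × 1.0087 = 9.07482 u
The mass defect is 9.07482 − 9.01218 = 0.06264 u.
Binding energy = Δm·c² = 0.06264 × 931.49 MeV/u = 58.3485 MeV

58.35 MeV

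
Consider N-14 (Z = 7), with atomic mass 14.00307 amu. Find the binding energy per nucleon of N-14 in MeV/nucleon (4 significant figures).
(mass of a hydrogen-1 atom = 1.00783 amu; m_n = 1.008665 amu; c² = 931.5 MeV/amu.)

7.478 MeV/nucleon

Σm = 7·m(¹H) + 7·m_n = 7.05481 + 7.060655 = 14.115465 amu
Δm = 14.115465 − 14.00307 = 0.112395 amu
E_B = 0.112395 × 931.5 = 104.696 MeV
BE/A = 104.696 MeV / 14 = 7.478 MeV/nucleon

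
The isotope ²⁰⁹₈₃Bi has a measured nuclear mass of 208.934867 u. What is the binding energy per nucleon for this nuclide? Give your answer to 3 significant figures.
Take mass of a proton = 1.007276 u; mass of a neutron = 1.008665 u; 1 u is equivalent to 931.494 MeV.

7.85 MeV/nucleon

With 83 protons and 126 neutrons (A = 209):
Σm = 83·m_p + 126·m_n = 83.603908 + 127.091790 = 210.695698 u
Mass defect Δm = 210.695698 − 208.934867 = 1.760831 u
E_B = 1.760831 × 931.494 = 1640.20 MeV
Dividing by A = 209 gives 7.848 MeV per nucleon.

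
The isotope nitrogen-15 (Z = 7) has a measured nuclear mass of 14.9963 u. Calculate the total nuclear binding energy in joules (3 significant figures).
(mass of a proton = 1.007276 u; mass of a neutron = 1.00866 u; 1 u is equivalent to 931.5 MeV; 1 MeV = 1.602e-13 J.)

1.85e-11 J

Σm = 7·m_p + 8·m_n = 7.050932 + 8.06928 = 15.120212 u
The mass defect is 15.120212 − 14.9963 = 0.123912 u.
E_B = 0.123912 × 931.5 = 115.424 MeV
In joules: 115.424 MeV × 1.602e-13 J/MeV = 1.8491e-11 J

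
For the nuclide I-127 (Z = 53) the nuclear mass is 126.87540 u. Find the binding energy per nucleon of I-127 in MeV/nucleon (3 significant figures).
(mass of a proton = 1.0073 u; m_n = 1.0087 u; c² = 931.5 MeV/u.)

8.47 MeV/nucleon

With 53 protons and 74 neutrons (A = 127):
Total constituent mass: 53 × 1.0073 + 74 × 1.0087 = 128.0307 u
Mass defect Δm = 128.0307 − 126.87540 = 1.15530 u
E_B = 1.15530 × 931.5 = 1076.16 MeV
BE/A = 1076.16 MeV / 127 = 8.474 MeV/nucleon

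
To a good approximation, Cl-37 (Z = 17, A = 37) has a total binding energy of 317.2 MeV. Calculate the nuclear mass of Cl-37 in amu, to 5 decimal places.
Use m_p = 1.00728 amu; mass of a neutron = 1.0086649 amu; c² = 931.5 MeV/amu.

36.95653 amu

Mass defect = 317.2 MeV / (931.5 MeV/amu) = 0.3405260 amu
Constituent mass = 17(1.00728) + 20(1.0086649) = 37.2970580 amu
Nuclear mass = 37.2970580 − 0.3405260 = 36.9565320 amu ≈ 36.95653 amu (to 5 decimal places)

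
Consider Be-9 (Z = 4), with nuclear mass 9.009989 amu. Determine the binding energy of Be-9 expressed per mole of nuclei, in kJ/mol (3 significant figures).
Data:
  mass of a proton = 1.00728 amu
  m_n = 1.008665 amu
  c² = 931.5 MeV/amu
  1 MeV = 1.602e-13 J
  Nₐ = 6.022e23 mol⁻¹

5.61e+09 kJ/mol

Z = 4, so N = A − Z = 9 − 4 = 5.
Σm = 4·m_p + 5·m_n = 4.02912 + 5.043325 = 9.072445 amu
Δm = 9.072445 − 9.009989 = 0.062456 amu
E_B = 0.062456 × 931.5 = 58.1778 MeV
Per nucleus in joules: 58.1778 MeV × 1.602e-13 J/MeV = 9.3201e-12 J
Per mole: 9.3201e-12 J × 6.022e23 mol⁻¹ = 5.6126e+12 J/mol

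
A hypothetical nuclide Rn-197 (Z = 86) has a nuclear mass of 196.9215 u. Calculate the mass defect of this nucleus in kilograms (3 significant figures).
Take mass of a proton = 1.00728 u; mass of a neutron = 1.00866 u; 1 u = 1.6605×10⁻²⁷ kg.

2.77e-27 kg

Total constituent mass: 86 × 1.00728 + 111 × 1.00866 = 198.58734 u
Δm = 198.58734 − 196.9215 = 1.66584 u
In SI units: 1.66584 u × 1.6605×10⁻²⁷ kg/u = 2.7661e-27 kg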